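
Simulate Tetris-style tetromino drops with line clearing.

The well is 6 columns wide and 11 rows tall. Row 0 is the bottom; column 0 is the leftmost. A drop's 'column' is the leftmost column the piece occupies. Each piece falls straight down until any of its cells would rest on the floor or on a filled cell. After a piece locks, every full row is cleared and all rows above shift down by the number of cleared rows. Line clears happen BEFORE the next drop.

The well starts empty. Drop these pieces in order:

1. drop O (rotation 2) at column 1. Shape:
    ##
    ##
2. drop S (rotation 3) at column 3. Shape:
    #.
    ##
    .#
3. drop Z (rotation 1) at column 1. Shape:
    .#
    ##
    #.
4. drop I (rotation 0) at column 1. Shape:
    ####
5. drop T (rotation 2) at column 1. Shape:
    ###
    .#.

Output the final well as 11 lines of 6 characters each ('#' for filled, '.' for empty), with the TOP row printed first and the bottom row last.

Drop 1: O rot2 at col 1 lands with bottom-row=0; cleared 0 line(s) (total 0); column heights now [0 2 2 0 0 0], max=2
Drop 2: S rot3 at col 3 lands with bottom-row=0; cleared 0 line(s) (total 0); column heights now [0 2 2 3 2 0], max=3
Drop 3: Z rot1 at col 1 lands with bottom-row=2; cleared 0 line(s) (total 0); column heights now [0 4 5 3 2 0], max=5
Drop 4: I rot0 at col 1 lands with bottom-row=5; cleared 0 line(s) (total 0); column heights now [0 6 6 6 6 0], max=6
Drop 5: T rot2 at col 1 lands with bottom-row=6; cleared 0 line(s) (total 0); column heights now [0 8 8 8 6 0], max=8

Answer: ......
......
......
.###..
..#...
.####.
..#...
.##...
.#.#..
.####.
.##.#.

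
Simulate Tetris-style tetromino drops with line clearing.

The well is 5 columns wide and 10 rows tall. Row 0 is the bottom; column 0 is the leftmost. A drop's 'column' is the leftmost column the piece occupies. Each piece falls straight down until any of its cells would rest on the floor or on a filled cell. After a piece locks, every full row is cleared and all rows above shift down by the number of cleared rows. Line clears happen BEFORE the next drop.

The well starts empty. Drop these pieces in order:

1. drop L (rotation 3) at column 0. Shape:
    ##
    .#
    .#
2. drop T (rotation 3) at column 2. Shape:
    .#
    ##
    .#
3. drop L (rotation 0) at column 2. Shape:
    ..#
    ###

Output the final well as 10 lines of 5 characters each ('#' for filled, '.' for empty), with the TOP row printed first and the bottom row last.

Drop 1: L rot3 at col 0 lands with bottom-row=0; cleared 0 line(s) (total 0); column heights now [3 3 0 0 0], max=3
Drop 2: T rot3 at col 2 lands with bottom-row=0; cleared 0 line(s) (total 0); column heights now [3 3 2 3 0], max=3
Drop 3: L rot0 at col 2 lands with bottom-row=3; cleared 0 line(s) (total 0); column heights now [3 3 4 4 5], max=5

Answer: .....
.....
.....
.....
.....
....#
..###
##.#.
.###.
.#.#.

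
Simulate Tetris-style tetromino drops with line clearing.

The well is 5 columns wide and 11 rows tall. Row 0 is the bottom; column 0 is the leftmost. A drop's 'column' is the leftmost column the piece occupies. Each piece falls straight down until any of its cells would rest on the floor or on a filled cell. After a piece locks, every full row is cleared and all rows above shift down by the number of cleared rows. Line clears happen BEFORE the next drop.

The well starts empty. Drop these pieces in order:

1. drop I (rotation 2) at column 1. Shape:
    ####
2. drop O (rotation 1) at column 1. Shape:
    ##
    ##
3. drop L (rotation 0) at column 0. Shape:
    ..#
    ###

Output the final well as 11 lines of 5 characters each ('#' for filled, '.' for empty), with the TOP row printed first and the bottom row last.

Drop 1: I rot2 at col 1 lands with bottom-row=0; cleared 0 line(s) (total 0); column heights now [0 1 1 1 1], max=1
Drop 2: O rot1 at col 1 lands with bottom-row=1; cleared 0 line(s) (total 0); column heights now [0 3 3 1 1], max=3
Drop 3: L rot0 at col 0 lands with bottom-row=3; cleared 0 line(s) (total 0); column heights now [4 4 5 1 1], max=5

Answer: .....
.....
.....
.....
.....
.....
..#..
###..
.##..
.##..
.####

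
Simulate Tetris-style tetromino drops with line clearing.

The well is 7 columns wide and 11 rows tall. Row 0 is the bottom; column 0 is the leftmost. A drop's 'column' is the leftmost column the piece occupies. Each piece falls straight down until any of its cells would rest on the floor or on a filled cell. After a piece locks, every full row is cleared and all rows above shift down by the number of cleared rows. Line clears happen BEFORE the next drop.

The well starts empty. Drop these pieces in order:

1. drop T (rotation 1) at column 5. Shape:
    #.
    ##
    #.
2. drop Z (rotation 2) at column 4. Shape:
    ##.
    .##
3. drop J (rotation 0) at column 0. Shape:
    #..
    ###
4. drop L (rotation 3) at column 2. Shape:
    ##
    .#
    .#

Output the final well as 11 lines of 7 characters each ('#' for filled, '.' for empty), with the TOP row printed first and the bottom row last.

Drop 1: T rot1 at col 5 lands with bottom-row=0; cleared 0 line(s) (total 0); column heights now [0 0 0 0 0 3 2], max=3
Drop 2: Z rot2 at col 4 lands with bottom-row=3; cleared 0 line(s) (total 0); column heights now [0 0 0 0 5 5 4], max=5
Drop 3: J rot0 at col 0 lands with bottom-row=0; cleared 0 line(s) (total 0); column heights now [2 1 1 0 5 5 4], max=5
Drop 4: L rot3 at col 2 lands with bottom-row=0; cleared 0 line(s) (total 0); column heights now [2 1 3 3 5 5 4], max=5

Answer: .......
.......
.......
.......
.......
.......
....##.
.....##
..##.#.
#..#.##
####.#.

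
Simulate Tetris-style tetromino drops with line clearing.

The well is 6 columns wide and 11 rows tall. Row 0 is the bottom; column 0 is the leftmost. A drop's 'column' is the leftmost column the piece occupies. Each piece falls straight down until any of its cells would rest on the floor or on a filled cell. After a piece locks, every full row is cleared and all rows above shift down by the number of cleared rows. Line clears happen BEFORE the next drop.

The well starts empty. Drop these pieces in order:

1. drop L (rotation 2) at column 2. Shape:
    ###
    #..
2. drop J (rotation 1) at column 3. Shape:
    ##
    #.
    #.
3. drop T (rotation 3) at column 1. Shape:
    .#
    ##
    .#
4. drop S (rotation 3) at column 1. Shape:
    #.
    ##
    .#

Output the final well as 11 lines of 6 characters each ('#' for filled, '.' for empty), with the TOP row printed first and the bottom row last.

Answer: ......
......
......
.#....
.##...
..#...
..###.
.###..
..##..
..###.
..#...

Derivation:
Drop 1: L rot2 at col 2 lands with bottom-row=0; cleared 0 line(s) (total 0); column heights now [0 0 2 2 2 0], max=2
Drop 2: J rot1 at col 3 lands with bottom-row=2; cleared 0 line(s) (total 0); column heights now [0 0 2 5 5 0], max=5
Drop 3: T rot3 at col 1 lands with bottom-row=2; cleared 0 line(s) (total 0); column heights now [0 4 5 5 5 0], max=5
Drop 4: S rot3 at col 1 lands with bottom-row=5; cleared 0 line(s) (total 0); column heights now [0 8 7 5 5 0], max=8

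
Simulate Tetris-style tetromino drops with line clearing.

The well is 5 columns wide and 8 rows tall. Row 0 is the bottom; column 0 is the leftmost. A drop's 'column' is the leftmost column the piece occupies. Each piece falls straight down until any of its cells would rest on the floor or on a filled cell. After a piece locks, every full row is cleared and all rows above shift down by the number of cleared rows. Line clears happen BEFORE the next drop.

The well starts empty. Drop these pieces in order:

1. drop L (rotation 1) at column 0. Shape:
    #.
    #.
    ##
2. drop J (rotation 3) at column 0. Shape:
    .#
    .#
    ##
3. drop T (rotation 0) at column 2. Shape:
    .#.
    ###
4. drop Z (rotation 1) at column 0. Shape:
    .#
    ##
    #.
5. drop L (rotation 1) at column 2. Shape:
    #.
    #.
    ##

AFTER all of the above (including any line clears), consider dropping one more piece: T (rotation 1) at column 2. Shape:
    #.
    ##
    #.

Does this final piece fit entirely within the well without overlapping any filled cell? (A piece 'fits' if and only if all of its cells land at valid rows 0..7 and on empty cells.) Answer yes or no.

Answer: yes

Derivation:
Drop 1: L rot1 at col 0 lands with bottom-row=0; cleared 0 line(s) (total 0); column heights now [3 1 0 0 0], max=3
Drop 2: J rot3 at col 0 lands with bottom-row=3; cleared 0 line(s) (total 0); column heights now [4 6 0 0 0], max=6
Drop 3: T rot0 at col 2 lands with bottom-row=0; cleared 1 line(s) (total 1); column heights now [3 5 0 1 0], max=5
Drop 4: Z rot1 at col 0 lands with bottom-row=4; cleared 0 line(s) (total 1); column heights now [6 7 0 1 0], max=7
Drop 5: L rot1 at col 2 lands with bottom-row=1; cleared 0 line(s) (total 1); column heights now [6 7 4 2 0], max=7
Test piece T rot1 at col 2 (width 2): heights before test = [6 7 4 2 0]; fits = True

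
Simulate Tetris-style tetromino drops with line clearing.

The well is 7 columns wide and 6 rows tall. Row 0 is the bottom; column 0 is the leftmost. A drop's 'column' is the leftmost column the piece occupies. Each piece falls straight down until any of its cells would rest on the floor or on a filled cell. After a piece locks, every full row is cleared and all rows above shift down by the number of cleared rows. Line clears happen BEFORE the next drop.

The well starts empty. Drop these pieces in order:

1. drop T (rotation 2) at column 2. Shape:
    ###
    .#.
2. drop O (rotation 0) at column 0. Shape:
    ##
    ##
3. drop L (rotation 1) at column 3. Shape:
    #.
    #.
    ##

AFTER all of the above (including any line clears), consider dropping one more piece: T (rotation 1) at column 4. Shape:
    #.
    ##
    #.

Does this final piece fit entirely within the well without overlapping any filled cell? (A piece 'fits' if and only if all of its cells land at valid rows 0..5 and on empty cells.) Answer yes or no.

Answer: yes

Derivation:
Drop 1: T rot2 at col 2 lands with bottom-row=0; cleared 0 line(s) (total 0); column heights now [0 0 2 2 2 0 0], max=2
Drop 2: O rot0 at col 0 lands with bottom-row=0; cleared 0 line(s) (total 0); column heights now [2 2 2 2 2 0 0], max=2
Drop 3: L rot1 at col 3 lands with bottom-row=2; cleared 0 line(s) (total 0); column heights now [2 2 2 5 3 0 0], max=5
Test piece T rot1 at col 4 (width 2): heights before test = [2 2 2 5 3 0 0]; fits = True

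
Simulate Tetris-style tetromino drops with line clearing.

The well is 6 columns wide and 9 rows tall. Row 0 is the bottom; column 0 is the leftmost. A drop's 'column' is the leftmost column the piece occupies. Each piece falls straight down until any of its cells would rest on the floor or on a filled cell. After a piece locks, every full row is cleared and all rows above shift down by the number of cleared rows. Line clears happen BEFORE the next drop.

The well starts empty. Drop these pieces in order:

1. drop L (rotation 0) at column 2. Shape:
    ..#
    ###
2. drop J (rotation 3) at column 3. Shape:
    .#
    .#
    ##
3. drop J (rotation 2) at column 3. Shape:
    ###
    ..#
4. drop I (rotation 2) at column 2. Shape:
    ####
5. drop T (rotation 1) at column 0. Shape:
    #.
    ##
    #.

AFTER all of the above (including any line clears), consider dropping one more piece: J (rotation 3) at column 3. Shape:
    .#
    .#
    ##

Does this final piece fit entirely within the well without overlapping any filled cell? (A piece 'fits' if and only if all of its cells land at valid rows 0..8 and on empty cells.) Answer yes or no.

Drop 1: L rot0 at col 2 lands with bottom-row=0; cleared 0 line(s) (total 0); column heights now [0 0 1 1 2 0], max=2
Drop 2: J rot3 at col 3 lands with bottom-row=2; cleared 0 line(s) (total 0); column heights now [0 0 1 3 5 0], max=5
Drop 3: J rot2 at col 3 lands with bottom-row=4; cleared 0 line(s) (total 0); column heights now [0 0 1 6 6 6], max=6
Drop 4: I rot2 at col 2 lands with bottom-row=6; cleared 0 line(s) (total 0); column heights now [0 0 7 7 7 7], max=7
Drop 5: T rot1 at col 0 lands with bottom-row=0; cleared 0 line(s) (total 0); column heights now [3 2 7 7 7 7], max=7
Test piece J rot3 at col 3 (width 2): heights before test = [3 2 7 7 7 7]; fits = False

Answer: no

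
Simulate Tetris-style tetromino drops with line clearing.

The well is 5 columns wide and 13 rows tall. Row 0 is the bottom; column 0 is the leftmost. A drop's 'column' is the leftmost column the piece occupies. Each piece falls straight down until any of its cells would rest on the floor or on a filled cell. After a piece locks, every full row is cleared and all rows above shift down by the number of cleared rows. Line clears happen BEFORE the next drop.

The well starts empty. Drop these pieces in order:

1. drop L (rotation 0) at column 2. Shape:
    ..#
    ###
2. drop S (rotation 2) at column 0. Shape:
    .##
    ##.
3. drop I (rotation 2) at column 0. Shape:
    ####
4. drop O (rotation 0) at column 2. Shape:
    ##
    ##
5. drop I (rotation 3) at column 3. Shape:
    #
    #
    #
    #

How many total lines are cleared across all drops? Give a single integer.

Drop 1: L rot0 at col 2 lands with bottom-row=0; cleared 0 line(s) (total 0); column heights now [0 0 1 1 2], max=2
Drop 2: S rot2 at col 0 lands with bottom-row=0; cleared 1 line(s) (total 1); column heights now [0 1 1 0 1], max=1
Drop 3: I rot2 at col 0 lands with bottom-row=1; cleared 0 line(s) (total 1); column heights now [2 2 2 2 1], max=2
Drop 4: O rot0 at col 2 lands with bottom-row=2; cleared 0 line(s) (total 1); column heights now [2 2 4 4 1], max=4
Drop 5: I rot3 at col 3 lands with bottom-row=4; cleared 0 line(s) (total 1); column heights now [2 2 4 8 1], max=8

Answer: 1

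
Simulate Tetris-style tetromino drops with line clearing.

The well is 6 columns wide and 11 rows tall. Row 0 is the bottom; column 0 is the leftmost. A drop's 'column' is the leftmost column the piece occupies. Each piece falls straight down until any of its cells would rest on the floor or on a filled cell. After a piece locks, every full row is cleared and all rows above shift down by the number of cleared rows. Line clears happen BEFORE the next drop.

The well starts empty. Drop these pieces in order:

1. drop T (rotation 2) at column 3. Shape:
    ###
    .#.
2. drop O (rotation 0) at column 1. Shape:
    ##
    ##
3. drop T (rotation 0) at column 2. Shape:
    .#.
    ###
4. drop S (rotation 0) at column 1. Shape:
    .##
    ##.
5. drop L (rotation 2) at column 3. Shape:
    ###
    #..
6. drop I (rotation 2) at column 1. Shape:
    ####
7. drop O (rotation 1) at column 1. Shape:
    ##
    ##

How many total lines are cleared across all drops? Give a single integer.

Answer: 0

Derivation:
Drop 1: T rot2 at col 3 lands with bottom-row=0; cleared 0 line(s) (total 0); column heights now [0 0 0 2 2 2], max=2
Drop 2: O rot0 at col 1 lands with bottom-row=0; cleared 0 line(s) (total 0); column heights now [0 2 2 2 2 2], max=2
Drop 3: T rot0 at col 2 lands with bottom-row=2; cleared 0 line(s) (total 0); column heights now [0 2 3 4 3 2], max=4
Drop 4: S rot0 at col 1 lands with bottom-row=3; cleared 0 line(s) (total 0); column heights now [0 4 5 5 3 2], max=5
Drop 5: L rot2 at col 3 lands with bottom-row=5; cleared 0 line(s) (total 0); column heights now [0 4 5 7 7 7], max=7
Drop 6: I rot2 at col 1 lands with bottom-row=7; cleared 0 line(s) (total 0); column heights now [0 8 8 8 8 7], max=8
Drop 7: O rot1 at col 1 lands with bottom-row=8; cleared 0 line(s) (total 0); column heights now [0 10 10 8 8 7], max=10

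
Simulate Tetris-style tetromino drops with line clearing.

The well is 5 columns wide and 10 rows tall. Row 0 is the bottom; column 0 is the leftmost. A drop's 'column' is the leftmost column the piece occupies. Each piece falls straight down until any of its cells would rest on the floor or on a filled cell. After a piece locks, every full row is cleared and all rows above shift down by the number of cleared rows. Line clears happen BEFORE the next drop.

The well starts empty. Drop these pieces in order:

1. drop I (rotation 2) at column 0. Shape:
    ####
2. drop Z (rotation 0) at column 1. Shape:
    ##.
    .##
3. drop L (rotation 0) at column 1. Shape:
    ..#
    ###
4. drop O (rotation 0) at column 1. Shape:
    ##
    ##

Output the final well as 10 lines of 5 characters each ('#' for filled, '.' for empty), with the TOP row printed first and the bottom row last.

Answer: .....
.....
.....
.....
.##..
.###.
.###.
.##..
..##.
####.

Derivation:
Drop 1: I rot2 at col 0 lands with bottom-row=0; cleared 0 line(s) (total 0); column heights now [1 1 1 1 0], max=1
Drop 2: Z rot0 at col 1 lands with bottom-row=1; cleared 0 line(s) (total 0); column heights now [1 3 3 2 0], max=3
Drop 3: L rot0 at col 1 lands with bottom-row=3; cleared 0 line(s) (total 0); column heights now [1 4 4 5 0], max=5
Drop 4: O rot0 at col 1 lands with bottom-row=4; cleared 0 line(s) (total 0); column heights now [1 6 6 5 0], max=6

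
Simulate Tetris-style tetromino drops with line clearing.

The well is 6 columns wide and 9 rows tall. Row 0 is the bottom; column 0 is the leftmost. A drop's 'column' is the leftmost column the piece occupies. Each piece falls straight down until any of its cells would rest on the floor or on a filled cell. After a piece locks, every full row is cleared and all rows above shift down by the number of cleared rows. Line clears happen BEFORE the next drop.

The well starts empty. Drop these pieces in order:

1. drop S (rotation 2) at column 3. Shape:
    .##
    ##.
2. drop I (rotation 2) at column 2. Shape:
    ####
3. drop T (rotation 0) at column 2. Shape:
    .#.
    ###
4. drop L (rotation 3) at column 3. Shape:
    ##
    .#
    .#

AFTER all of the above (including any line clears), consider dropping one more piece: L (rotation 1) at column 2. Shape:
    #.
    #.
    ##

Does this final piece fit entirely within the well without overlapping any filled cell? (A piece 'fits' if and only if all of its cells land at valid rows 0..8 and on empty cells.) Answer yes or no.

Drop 1: S rot2 at col 3 lands with bottom-row=0; cleared 0 line(s) (total 0); column heights now [0 0 0 1 2 2], max=2
Drop 2: I rot2 at col 2 lands with bottom-row=2; cleared 0 line(s) (total 0); column heights now [0 0 3 3 3 3], max=3
Drop 3: T rot0 at col 2 lands with bottom-row=3; cleared 0 line(s) (total 0); column heights now [0 0 4 5 4 3], max=5
Drop 4: L rot3 at col 3 lands with bottom-row=4; cleared 0 line(s) (total 0); column heights now [0 0 4 7 7 3], max=7
Test piece L rot1 at col 2 (width 2): heights before test = [0 0 4 7 7 3]; fits = False

Answer: no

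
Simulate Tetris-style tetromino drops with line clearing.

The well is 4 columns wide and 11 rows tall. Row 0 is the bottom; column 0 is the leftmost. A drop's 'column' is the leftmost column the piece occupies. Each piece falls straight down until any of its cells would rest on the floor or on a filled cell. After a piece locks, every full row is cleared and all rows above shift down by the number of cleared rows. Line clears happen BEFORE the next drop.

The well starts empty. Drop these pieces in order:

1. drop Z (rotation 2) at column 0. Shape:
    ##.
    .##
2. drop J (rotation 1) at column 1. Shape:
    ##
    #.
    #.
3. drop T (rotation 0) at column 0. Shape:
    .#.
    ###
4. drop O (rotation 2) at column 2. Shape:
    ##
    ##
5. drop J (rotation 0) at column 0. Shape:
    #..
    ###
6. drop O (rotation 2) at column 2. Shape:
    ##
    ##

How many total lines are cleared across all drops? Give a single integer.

Answer: 0

Derivation:
Drop 1: Z rot2 at col 0 lands with bottom-row=0; cleared 0 line(s) (total 0); column heights now [2 2 1 0], max=2
Drop 2: J rot1 at col 1 lands with bottom-row=2; cleared 0 line(s) (total 0); column heights now [2 5 5 0], max=5
Drop 3: T rot0 at col 0 lands with bottom-row=5; cleared 0 line(s) (total 0); column heights now [6 7 6 0], max=7
Drop 4: O rot2 at col 2 lands with bottom-row=6; cleared 0 line(s) (total 0); column heights now [6 7 8 8], max=8
Drop 5: J rot0 at col 0 lands with bottom-row=8; cleared 0 line(s) (total 0); column heights now [10 9 9 8], max=10
Drop 6: O rot2 at col 2 lands with bottom-row=9; cleared 0 line(s) (total 0); column heights now [10 9 11 11], max=11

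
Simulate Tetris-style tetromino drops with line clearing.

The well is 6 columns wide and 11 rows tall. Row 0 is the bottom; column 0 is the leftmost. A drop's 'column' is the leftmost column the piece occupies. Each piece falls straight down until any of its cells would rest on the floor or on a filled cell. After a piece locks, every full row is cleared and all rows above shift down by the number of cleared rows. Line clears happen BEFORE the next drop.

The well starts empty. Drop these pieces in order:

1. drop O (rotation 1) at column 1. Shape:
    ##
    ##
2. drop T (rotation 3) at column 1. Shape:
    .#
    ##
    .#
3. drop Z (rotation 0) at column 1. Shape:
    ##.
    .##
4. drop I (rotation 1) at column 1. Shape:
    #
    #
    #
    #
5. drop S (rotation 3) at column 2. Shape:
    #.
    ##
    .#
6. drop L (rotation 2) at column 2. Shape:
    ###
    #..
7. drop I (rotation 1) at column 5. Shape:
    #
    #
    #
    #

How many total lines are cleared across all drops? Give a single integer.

Drop 1: O rot1 at col 1 lands with bottom-row=0; cleared 0 line(s) (total 0); column heights now [0 2 2 0 0 0], max=2
Drop 2: T rot3 at col 1 lands with bottom-row=2; cleared 0 line(s) (total 0); column heights now [0 4 5 0 0 0], max=5
Drop 3: Z rot0 at col 1 lands with bottom-row=5; cleared 0 line(s) (total 0); column heights now [0 7 7 6 0 0], max=7
Drop 4: I rot1 at col 1 lands with bottom-row=7; cleared 0 line(s) (total 0); column heights now [0 11 7 6 0 0], max=11
Drop 5: S rot3 at col 2 lands with bottom-row=6; cleared 0 line(s) (total 0); column heights now [0 11 9 8 0 0], max=11
Drop 6: L rot2 at col 2 lands with bottom-row=9; cleared 0 line(s) (total 0); column heights now [0 11 11 11 11 0], max=11
Drop 7: I rot1 at col 5 lands with bottom-row=0; cleared 0 line(s) (total 0); column heights now [0 11 11 11 11 4], max=11

Answer: 0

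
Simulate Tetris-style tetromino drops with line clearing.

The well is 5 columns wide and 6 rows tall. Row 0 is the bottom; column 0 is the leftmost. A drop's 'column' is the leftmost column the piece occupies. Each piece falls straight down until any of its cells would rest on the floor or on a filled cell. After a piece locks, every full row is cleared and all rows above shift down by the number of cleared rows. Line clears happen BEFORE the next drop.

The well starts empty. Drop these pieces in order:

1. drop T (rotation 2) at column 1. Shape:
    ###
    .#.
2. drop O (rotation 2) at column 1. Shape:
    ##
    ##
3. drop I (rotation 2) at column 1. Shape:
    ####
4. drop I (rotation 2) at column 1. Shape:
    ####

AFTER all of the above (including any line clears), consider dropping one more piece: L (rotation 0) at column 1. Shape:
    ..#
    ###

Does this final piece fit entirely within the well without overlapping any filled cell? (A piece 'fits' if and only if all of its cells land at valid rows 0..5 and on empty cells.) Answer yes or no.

Answer: no

Derivation:
Drop 1: T rot2 at col 1 lands with bottom-row=0; cleared 0 line(s) (total 0); column heights now [0 2 2 2 0], max=2
Drop 2: O rot2 at col 1 lands with bottom-row=2; cleared 0 line(s) (total 0); column heights now [0 4 4 2 0], max=4
Drop 3: I rot2 at col 1 lands with bottom-row=4; cleared 0 line(s) (total 0); column heights now [0 5 5 5 5], max=5
Drop 4: I rot2 at col 1 lands with bottom-row=5; cleared 0 line(s) (total 0); column heights now [0 6 6 6 6], max=6
Test piece L rot0 at col 1 (width 3): heights before test = [0 6 6 6 6]; fits = False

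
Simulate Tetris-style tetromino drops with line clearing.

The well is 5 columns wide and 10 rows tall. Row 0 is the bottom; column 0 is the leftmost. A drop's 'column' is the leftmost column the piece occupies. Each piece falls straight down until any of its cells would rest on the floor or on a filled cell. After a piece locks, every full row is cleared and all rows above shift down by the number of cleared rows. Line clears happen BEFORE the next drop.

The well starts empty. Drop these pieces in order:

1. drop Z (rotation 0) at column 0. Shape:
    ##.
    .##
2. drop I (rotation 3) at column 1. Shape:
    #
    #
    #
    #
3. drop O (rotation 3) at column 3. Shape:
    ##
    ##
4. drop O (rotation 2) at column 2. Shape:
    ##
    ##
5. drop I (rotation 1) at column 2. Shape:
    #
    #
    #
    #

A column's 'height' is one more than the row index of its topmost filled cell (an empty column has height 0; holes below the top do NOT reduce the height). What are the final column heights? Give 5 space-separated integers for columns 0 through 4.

Drop 1: Z rot0 at col 0 lands with bottom-row=0; cleared 0 line(s) (total 0); column heights now [2 2 1 0 0], max=2
Drop 2: I rot3 at col 1 lands with bottom-row=2; cleared 0 line(s) (total 0); column heights now [2 6 1 0 0], max=6
Drop 3: O rot3 at col 3 lands with bottom-row=0; cleared 0 line(s) (total 0); column heights now [2 6 1 2 2], max=6
Drop 4: O rot2 at col 2 lands with bottom-row=2; cleared 0 line(s) (total 0); column heights now [2 6 4 4 2], max=6
Drop 5: I rot1 at col 2 lands with bottom-row=4; cleared 0 line(s) (total 0); column heights now [2 6 8 4 2], max=8

Answer: 2 6 8 4 2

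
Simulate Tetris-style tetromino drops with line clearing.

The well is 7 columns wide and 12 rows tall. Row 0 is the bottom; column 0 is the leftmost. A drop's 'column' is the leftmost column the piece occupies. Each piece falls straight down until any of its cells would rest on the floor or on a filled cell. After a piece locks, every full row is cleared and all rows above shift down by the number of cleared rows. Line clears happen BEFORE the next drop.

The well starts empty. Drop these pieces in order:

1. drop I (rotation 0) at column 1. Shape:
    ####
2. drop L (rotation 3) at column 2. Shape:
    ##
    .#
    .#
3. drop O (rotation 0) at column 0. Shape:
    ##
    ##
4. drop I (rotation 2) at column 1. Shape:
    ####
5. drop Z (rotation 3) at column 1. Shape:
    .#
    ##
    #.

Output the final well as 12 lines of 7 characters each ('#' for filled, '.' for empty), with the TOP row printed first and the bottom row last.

Drop 1: I rot0 at col 1 lands with bottom-row=0; cleared 0 line(s) (total 0); column heights now [0 1 1 1 1 0 0], max=1
Drop 2: L rot3 at col 2 lands with bottom-row=1; cleared 0 line(s) (total 0); column heights now [0 1 4 4 1 0 0], max=4
Drop 3: O rot0 at col 0 lands with bottom-row=1; cleared 0 line(s) (total 0); column heights now [3 3 4 4 1 0 0], max=4
Drop 4: I rot2 at col 1 lands with bottom-row=4; cleared 0 line(s) (total 0); column heights now [3 5 5 5 5 0 0], max=5
Drop 5: Z rot3 at col 1 lands with bottom-row=5; cleared 0 line(s) (total 0); column heights now [3 7 8 5 5 0 0], max=8

Answer: .......
.......
.......
.......
..#....
.##....
.#.....
.####..
..##...
##.#...
##.#...
.####..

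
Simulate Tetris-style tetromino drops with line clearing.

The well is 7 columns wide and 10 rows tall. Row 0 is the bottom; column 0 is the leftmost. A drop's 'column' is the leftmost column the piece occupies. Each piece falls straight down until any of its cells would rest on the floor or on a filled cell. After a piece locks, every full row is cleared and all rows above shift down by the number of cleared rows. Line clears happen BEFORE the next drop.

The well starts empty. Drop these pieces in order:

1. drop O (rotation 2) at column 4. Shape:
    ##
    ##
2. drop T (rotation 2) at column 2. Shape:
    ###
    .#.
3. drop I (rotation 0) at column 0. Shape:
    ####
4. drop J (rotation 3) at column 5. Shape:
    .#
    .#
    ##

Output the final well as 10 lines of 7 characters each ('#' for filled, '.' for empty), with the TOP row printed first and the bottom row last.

Drop 1: O rot2 at col 4 lands with bottom-row=0; cleared 0 line(s) (total 0); column heights now [0 0 0 0 2 2 0], max=2
Drop 2: T rot2 at col 2 lands with bottom-row=1; cleared 0 line(s) (total 0); column heights now [0 0 3 3 3 2 0], max=3
Drop 3: I rot0 at col 0 lands with bottom-row=3; cleared 0 line(s) (total 0); column heights now [4 4 4 4 3 2 0], max=4
Drop 4: J rot3 at col 5 lands with bottom-row=2; cleared 0 line(s) (total 0); column heights now [4 4 4 4 3 3 5], max=5

Answer: .......
.......
.......
.......
.......
......#
####..#
..#####
...###.
....##.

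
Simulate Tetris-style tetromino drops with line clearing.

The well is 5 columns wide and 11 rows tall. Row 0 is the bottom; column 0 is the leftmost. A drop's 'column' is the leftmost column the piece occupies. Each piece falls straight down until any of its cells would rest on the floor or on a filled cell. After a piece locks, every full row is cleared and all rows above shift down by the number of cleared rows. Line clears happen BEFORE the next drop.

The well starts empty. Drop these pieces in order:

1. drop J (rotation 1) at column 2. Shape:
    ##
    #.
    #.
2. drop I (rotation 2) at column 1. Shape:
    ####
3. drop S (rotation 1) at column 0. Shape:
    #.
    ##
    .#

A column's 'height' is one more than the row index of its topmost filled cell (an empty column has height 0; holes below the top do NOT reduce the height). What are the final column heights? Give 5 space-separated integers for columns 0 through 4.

Drop 1: J rot1 at col 2 lands with bottom-row=0; cleared 0 line(s) (total 0); column heights now [0 0 3 3 0], max=3
Drop 2: I rot2 at col 1 lands with bottom-row=3; cleared 0 line(s) (total 0); column heights now [0 4 4 4 4], max=4
Drop 3: S rot1 at col 0 lands with bottom-row=4; cleared 0 line(s) (total 0); column heights now [7 6 4 4 4], max=7

Answer: 7 6 4 4 4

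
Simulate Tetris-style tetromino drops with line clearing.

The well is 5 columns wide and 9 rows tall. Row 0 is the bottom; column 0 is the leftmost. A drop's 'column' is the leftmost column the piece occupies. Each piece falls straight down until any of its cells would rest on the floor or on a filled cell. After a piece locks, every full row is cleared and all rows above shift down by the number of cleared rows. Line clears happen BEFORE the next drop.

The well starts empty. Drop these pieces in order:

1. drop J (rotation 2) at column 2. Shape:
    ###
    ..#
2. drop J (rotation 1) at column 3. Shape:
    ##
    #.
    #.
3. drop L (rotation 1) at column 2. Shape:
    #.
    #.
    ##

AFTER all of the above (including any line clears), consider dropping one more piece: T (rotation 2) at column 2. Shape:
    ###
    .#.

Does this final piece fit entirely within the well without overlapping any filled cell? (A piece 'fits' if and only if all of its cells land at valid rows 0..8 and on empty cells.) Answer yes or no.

Answer: yes

Derivation:
Drop 1: J rot2 at col 2 lands with bottom-row=0; cleared 0 line(s) (total 0); column heights now [0 0 2 2 2], max=2
Drop 2: J rot1 at col 3 lands with bottom-row=2; cleared 0 line(s) (total 0); column heights now [0 0 2 5 5], max=5
Drop 3: L rot1 at col 2 lands with bottom-row=5; cleared 0 line(s) (total 0); column heights now [0 0 8 6 5], max=8
Test piece T rot2 at col 2 (width 3): heights before test = [0 0 8 6 5]; fits = True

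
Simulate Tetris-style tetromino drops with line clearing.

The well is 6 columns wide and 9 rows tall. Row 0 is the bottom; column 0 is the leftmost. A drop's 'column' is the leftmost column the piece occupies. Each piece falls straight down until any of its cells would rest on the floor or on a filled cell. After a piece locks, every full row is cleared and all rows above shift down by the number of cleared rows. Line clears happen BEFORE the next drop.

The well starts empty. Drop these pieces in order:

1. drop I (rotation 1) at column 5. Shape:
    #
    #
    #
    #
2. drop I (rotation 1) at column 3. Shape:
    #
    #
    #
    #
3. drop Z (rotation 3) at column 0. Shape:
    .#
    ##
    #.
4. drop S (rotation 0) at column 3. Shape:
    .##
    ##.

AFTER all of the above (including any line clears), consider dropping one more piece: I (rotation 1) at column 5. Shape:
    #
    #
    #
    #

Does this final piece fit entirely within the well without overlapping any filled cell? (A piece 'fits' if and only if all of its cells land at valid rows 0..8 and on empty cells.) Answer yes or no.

Answer: no

Derivation:
Drop 1: I rot1 at col 5 lands with bottom-row=0; cleared 0 line(s) (total 0); column heights now [0 0 0 0 0 4], max=4
Drop 2: I rot1 at col 3 lands with bottom-row=0; cleared 0 line(s) (total 0); column heights now [0 0 0 4 0 4], max=4
Drop 3: Z rot3 at col 0 lands with bottom-row=0; cleared 0 line(s) (total 0); column heights now [2 3 0 4 0 4], max=4
Drop 4: S rot0 at col 3 lands with bottom-row=4; cleared 0 line(s) (total 0); column heights now [2 3 0 5 6 6], max=6
Test piece I rot1 at col 5 (width 1): heights before test = [2 3 0 5 6 6]; fits = False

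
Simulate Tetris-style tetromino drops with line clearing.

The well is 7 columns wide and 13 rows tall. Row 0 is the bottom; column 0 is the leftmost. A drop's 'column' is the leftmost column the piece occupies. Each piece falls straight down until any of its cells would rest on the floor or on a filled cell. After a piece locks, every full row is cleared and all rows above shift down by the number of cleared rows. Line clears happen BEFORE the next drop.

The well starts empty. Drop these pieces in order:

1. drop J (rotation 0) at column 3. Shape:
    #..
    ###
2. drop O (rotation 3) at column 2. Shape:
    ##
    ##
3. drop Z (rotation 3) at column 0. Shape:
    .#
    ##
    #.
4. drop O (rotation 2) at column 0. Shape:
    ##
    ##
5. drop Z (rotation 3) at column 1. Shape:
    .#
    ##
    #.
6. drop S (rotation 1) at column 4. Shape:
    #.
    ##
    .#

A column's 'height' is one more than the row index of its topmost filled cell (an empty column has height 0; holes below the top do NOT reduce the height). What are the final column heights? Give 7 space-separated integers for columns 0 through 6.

Drop 1: J rot0 at col 3 lands with bottom-row=0; cleared 0 line(s) (total 0); column heights now [0 0 0 2 1 1 0], max=2
Drop 2: O rot3 at col 2 lands with bottom-row=2; cleared 0 line(s) (total 0); column heights now [0 0 4 4 1 1 0], max=4
Drop 3: Z rot3 at col 0 lands with bottom-row=0; cleared 0 line(s) (total 0); column heights now [2 3 4 4 1 1 0], max=4
Drop 4: O rot2 at col 0 lands with bottom-row=3; cleared 0 line(s) (total 0); column heights now [5 5 4 4 1 1 0], max=5
Drop 5: Z rot3 at col 1 lands with bottom-row=5; cleared 0 line(s) (total 0); column heights now [5 7 8 4 1 1 0], max=8
Drop 6: S rot1 at col 4 lands with bottom-row=1; cleared 0 line(s) (total 0); column heights now [5 7 8 4 4 3 0], max=8

Answer: 5 7 8 4 4 3 0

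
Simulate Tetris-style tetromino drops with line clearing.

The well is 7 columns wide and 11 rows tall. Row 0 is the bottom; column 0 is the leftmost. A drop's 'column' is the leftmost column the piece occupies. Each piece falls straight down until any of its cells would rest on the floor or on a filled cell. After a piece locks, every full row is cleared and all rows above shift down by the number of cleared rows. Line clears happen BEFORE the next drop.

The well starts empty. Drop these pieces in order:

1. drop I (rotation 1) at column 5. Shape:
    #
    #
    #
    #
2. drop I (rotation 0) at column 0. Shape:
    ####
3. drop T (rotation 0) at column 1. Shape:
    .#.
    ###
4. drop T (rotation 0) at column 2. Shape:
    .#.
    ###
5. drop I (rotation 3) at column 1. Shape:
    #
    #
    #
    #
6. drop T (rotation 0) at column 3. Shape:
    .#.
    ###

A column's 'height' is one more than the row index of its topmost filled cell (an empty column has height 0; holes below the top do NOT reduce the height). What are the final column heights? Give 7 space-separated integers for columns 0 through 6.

Answer: 1 6 4 6 7 6 0

Derivation:
Drop 1: I rot1 at col 5 lands with bottom-row=0; cleared 0 line(s) (total 0); column heights now [0 0 0 0 0 4 0], max=4
Drop 2: I rot0 at col 0 lands with bottom-row=0; cleared 0 line(s) (total 0); column heights now [1 1 1 1 0 4 0], max=4
Drop 3: T rot0 at col 1 lands with bottom-row=1; cleared 0 line(s) (total 0); column heights now [1 2 3 2 0 4 0], max=4
Drop 4: T rot0 at col 2 lands with bottom-row=3; cleared 0 line(s) (total 0); column heights now [1 2 4 5 4 4 0], max=5
Drop 5: I rot3 at col 1 lands with bottom-row=2; cleared 0 line(s) (total 0); column heights now [1 6 4 5 4 4 0], max=6
Drop 6: T rot0 at col 3 lands with bottom-row=5; cleared 0 line(s) (total 0); column heights now [1 6 4 6 7 6 0], max=7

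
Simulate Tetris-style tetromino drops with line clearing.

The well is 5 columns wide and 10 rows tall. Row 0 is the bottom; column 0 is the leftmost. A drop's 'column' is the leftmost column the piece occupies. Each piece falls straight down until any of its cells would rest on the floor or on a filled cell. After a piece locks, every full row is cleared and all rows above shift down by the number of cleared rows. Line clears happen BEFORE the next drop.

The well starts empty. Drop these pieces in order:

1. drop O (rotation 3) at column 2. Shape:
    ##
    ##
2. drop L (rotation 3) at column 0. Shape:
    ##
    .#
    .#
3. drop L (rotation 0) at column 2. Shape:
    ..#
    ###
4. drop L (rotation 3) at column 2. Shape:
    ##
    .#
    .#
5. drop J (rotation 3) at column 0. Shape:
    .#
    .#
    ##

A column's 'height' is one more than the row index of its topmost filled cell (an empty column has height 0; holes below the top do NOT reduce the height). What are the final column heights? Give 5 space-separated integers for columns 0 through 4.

Answer: 3 5 5 5 3

Derivation:
Drop 1: O rot3 at col 2 lands with bottom-row=0; cleared 0 line(s) (total 0); column heights now [0 0 2 2 0], max=2
Drop 2: L rot3 at col 0 lands with bottom-row=0; cleared 0 line(s) (total 0); column heights now [3 3 2 2 0], max=3
Drop 3: L rot0 at col 2 lands with bottom-row=2; cleared 1 line(s) (total 1); column heights now [0 2 2 2 3], max=3
Drop 4: L rot3 at col 2 lands with bottom-row=2; cleared 0 line(s) (total 1); column heights now [0 2 5 5 3], max=5
Drop 5: J rot3 at col 0 lands with bottom-row=2; cleared 0 line(s) (total 1); column heights now [3 5 5 5 3], max=5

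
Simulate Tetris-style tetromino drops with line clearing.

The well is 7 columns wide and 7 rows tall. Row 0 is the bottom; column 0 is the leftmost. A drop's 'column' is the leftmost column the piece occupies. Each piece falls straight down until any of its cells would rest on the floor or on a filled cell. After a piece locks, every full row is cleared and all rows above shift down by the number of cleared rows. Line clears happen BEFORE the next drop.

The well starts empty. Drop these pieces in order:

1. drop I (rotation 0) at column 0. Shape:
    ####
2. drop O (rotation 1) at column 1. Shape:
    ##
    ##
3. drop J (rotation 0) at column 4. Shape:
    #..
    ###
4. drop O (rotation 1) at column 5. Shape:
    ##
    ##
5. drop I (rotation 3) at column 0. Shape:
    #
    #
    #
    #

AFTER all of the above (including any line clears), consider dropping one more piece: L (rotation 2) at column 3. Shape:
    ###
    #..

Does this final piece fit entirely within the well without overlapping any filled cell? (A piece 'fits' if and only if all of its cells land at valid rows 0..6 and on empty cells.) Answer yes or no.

Answer: yes

Derivation:
Drop 1: I rot0 at col 0 lands with bottom-row=0; cleared 0 line(s) (total 0); column heights now [1 1 1 1 0 0 0], max=1
Drop 2: O rot1 at col 1 lands with bottom-row=1; cleared 0 line(s) (total 0); column heights now [1 3 3 1 0 0 0], max=3
Drop 3: J rot0 at col 4 lands with bottom-row=0; cleared 1 line(s) (total 1); column heights now [0 2 2 0 1 0 0], max=2
Drop 4: O rot1 at col 5 lands with bottom-row=0; cleared 0 line(s) (total 1); column heights now [0 2 2 0 1 2 2], max=2
Drop 5: I rot3 at col 0 lands with bottom-row=0; cleared 0 line(s) (total 1); column heights now [4 2 2 0 1 2 2], max=4
Test piece L rot2 at col 3 (width 3): heights before test = [4 2 2 0 1 2 2]; fits = True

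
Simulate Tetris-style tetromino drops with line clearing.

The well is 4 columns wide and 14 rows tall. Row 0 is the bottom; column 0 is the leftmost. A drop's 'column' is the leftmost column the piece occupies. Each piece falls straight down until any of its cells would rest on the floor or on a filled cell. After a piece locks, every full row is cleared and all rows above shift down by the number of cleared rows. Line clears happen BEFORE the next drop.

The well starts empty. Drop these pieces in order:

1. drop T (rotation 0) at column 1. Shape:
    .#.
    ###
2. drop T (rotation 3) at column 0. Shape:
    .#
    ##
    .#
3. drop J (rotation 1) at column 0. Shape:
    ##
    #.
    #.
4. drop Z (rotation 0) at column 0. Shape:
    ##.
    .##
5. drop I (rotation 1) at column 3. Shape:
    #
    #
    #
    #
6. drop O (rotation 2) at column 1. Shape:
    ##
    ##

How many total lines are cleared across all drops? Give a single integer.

Answer: 0

Derivation:
Drop 1: T rot0 at col 1 lands with bottom-row=0; cleared 0 line(s) (total 0); column heights now [0 1 2 1], max=2
Drop 2: T rot3 at col 0 lands with bottom-row=1; cleared 0 line(s) (total 0); column heights now [3 4 2 1], max=4
Drop 3: J rot1 at col 0 lands with bottom-row=3; cleared 0 line(s) (total 0); column heights now [6 6 2 1], max=6
Drop 4: Z rot0 at col 0 lands with bottom-row=6; cleared 0 line(s) (total 0); column heights now [8 8 7 1], max=8
Drop 5: I rot1 at col 3 lands with bottom-row=1; cleared 0 line(s) (total 0); column heights now [8 8 7 5], max=8
Drop 6: O rot2 at col 1 lands with bottom-row=8; cleared 0 line(s) (total 0); column heights now [8 10 10 5], max=10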